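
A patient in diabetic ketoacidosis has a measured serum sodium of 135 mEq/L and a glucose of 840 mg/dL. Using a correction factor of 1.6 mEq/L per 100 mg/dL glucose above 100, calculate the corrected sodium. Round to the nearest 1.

Corrected Na = measured Na + 1.6 · (glucose − 100)/100
= 135 + 1.6 · (840 − 100)/100
= 135 + 11.8
= 146.8 mEq/L

147 mEq/L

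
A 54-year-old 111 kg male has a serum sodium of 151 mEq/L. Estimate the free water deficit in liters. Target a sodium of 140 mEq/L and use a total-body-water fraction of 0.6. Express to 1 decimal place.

5.2 L

TBW = 0.6 · 111 = 66.6 L
Free water deficit = TBW · (Na/140 − 1)
= 66.6 · (151/140 − 1)
= 66.6 · 0.0786
= 5.23 L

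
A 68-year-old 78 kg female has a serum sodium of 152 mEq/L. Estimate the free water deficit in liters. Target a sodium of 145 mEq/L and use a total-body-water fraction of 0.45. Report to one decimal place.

1.7 L

TBW = 0.45 · 78 = 35.1 L
Free water deficit = TBW · (Na/145 − 1)
= 35.1 · (152/145 − 1)
= 35.1 · 0.0483
= 1.7 L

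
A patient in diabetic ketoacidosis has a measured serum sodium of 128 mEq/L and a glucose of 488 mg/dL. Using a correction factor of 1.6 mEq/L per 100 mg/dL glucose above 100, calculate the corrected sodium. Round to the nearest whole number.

134 mEq/L

Corrected Na = measured Na + 1.6 · (glucose − 100)/100
= 128 + 1.6 · (488 − 100)/100
= 128 + 6.2
= 134.2 mEq/L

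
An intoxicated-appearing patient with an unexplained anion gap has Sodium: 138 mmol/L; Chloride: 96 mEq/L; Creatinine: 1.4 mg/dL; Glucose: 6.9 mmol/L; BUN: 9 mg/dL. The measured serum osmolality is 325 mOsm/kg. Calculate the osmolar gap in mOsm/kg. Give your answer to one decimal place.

38.9 mOsm/kg

Calculated osmolality = 2·Na + glucose + BUN/2.8
= 2·138 + 6.9 + 9/2.8
= 276 + 6.90 + 3.21
= 286.11 mOsm/kg ≈ 286.1 mOsm/kg
Osmolar gap = measured − calculated = 325 − 286.1 = 38.9 mOsm/kg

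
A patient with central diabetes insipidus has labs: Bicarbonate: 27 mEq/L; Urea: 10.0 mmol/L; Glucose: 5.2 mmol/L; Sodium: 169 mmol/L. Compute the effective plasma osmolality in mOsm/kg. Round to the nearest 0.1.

343.2 mOsm/kg

Effective osmolality excludes urea (freely permeant across cell membranes):
2·Na + glucose
= 2·169 + 5.2
= 338 + 5.2
= 343.2 mOsm/kg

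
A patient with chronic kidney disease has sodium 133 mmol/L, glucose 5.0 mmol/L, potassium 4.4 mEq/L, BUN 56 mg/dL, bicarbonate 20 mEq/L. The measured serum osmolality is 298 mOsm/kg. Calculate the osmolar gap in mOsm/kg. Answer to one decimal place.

7.0 mOsm/kg

Calculated osmolality = 2·Na + glucose + BUN/2.8
= 2·133 + 5 + 56/2.8
= 266 + 5 + 20
= 291 mOsm/kg ≈ 291.0 mOsm/kg
Osmolar gap = measured − calculated = 298 − 291.0 = 7.0 mOsm/kg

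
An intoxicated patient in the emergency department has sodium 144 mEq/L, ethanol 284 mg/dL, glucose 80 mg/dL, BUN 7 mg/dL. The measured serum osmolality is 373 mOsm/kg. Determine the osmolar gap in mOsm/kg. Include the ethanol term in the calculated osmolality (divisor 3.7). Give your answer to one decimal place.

1.3 mOsm/kg

Calculated osmolality = 2·Na + glucose/18 + BUN/2.8 + ethanol/3.7
= 2·144 + 80/18 + 7/2.8 + 284/3.7
= 288 + 4.44 + 2.50 + 76.76
= 371.7 mOsm/kg ≈ 371.7 mOsm/kg
Osmolar gap = measured − calculated = 373 − 371.7 = 1.3 mOsm/kg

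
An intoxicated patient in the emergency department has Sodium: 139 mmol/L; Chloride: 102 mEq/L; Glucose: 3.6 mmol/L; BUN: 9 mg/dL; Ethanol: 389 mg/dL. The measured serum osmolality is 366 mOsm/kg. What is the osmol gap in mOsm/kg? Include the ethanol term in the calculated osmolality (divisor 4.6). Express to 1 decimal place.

Calculated osmolality = 2·Na + glucose + BUN/2.8 + ethanol/4.6
= 2·139 + 3.6 + 9/2.8 + 389/4.6
= 278 + 3.60 + 3.21 + 84.57
= 369.38 mOsm/kg ≈ 369.4 mOsm/kg
Osmolar gap = measured − calculated = 366 − 369.4 = -3.4 mOsm/kg

-3.4 mOsm/kg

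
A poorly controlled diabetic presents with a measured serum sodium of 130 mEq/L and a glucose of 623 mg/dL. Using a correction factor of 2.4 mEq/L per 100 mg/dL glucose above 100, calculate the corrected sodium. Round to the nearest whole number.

143 mEq/L

Corrected Na = measured Na + 2.4 · (glucose − 100)/100
= 130 + 2.4 · (623 − 100)/100
= 130 + 12.6
= 142.6 mEq/L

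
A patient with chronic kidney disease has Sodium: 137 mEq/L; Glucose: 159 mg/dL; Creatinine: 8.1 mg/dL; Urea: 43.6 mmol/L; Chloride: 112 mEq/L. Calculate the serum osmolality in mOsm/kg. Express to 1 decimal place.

326.4 mOsm/kg

Calculated osmolality = 2·Na + glucose/18 + urea
= 2·137 + 159/18 + 43.6
= 274 + 8.83 + 43.60
= 326.43 mOsm/kg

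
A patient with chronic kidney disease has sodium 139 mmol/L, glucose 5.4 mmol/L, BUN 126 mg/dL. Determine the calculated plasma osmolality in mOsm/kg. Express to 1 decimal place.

328.4 mOsm/kg

Calculated osmolality = 2·Na + glucose + BUN/2.8
= 2·139 + 5.4 + 126/2.8
= 278 + 5.40 + 45
= 328.4 mOsm/kg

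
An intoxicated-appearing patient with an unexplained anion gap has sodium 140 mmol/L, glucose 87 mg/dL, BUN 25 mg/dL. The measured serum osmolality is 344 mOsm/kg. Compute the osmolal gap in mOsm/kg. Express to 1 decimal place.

Calculated osmolality = 2·Na + glucose/18 + BUN/2.8
= 2·140 + 87/18 + 25/2.8
= 280 + 4.83 + 8.93
= 293.76 mOsm/kg ≈ 293.8 mOsm/kg
Osmolar gap = measured − calculated = 344 − 293.8 = 50.2 mOsm/kg

50.2 mOsm/kg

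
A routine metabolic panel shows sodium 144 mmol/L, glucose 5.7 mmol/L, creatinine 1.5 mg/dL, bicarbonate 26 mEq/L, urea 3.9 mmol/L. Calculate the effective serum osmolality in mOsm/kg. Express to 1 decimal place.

Effective osmolality excludes urea (freely permeant across cell membranes):
2·Na + glucose
= 2·144 + 5.7
= 288 + 5.7
= 293.7 mOsm/kg

293.7 mOsm/kg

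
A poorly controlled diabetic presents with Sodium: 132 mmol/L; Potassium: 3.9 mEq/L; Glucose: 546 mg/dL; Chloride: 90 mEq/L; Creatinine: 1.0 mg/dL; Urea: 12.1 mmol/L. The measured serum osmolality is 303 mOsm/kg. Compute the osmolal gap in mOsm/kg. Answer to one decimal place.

Calculated osmolality = 2·Na + glucose/18 + urea
= 2·132 + 546/18 + 12.1
= 264 + 30.33 + 12.10
= 306.43 mOsm/kg ≈ 306.4 mOsm/kg
Osmolar gap = measured − calculated = 303 − 306.4 = -3.4 mOsm/kg

-3.4 mOsm/kg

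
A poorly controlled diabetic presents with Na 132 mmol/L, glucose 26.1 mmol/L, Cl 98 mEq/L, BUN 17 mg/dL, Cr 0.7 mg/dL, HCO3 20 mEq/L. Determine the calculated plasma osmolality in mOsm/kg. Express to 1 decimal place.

296.2 mOsm/kg

Calculated osmolality = 2·Na + glucose + BUN/2.8
= 2·132 + 26.1 + 17/2.8
= 264 + 26.10 + 6.07
= 296.17 mOsm/kg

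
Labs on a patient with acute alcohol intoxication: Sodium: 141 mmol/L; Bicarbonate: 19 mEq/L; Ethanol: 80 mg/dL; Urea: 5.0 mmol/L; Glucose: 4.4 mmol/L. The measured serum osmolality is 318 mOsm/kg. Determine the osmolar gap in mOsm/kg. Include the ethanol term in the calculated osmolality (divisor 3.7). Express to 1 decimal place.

5.0 mOsm/kg

Calculated osmolality = 2·Na + glucose + urea + ethanol/3.7
= 2·141 + 4.4 + 5 + 80/3.7
= 282 + 4.40 + 5 + 21.62
= 313.02 mOsm/kg ≈ 313.0 mOsm/kg
Osmolar gap = measured − calculated = 318 − 313.0 = 5.0 mOsm/kg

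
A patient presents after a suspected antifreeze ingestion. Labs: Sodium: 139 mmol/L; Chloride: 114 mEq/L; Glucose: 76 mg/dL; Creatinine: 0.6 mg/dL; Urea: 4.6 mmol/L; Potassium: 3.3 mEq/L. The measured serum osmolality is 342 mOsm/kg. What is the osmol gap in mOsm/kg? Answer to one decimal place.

Calculated osmolality = 2·Na + glucose/18 + urea
= 2·139 + 76/18 + 4.6
= 278 + 4.22 + 4.60
= 286.82 mOsm/kg ≈ 286.8 mOsm/kg
Osmolar gap = measured − calculated = 342 − 286.8 = 55.2 mOsm/kg

55.2 mOsm/kg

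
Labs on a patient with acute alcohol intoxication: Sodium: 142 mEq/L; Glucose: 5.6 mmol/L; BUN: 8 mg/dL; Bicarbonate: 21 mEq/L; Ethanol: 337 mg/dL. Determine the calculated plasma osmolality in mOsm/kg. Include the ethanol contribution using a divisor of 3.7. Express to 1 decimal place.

383.5 mOsm/kg

Calculated osmolality = 2·Na + glucose + BUN/2.8 + ethanol/3.7
= 2·142 + 5.6 + 8/2.8 + 337/3.7
= 284 + 5.60 + 2.86 + 91.08
= 383.54 mOsm/kg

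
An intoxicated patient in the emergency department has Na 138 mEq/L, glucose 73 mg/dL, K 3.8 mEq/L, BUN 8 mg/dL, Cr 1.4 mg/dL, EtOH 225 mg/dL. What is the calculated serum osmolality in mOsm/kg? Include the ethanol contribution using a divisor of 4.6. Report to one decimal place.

Calculated osmolality = 2·Na + glucose/18 + BUN/2.8 + ethanol/4.6
= 2·138 + 73/18 + 8/2.8 + 225/4.6
= 276 + 4.06 + 2.86 + 48.91
= 331.83 mOsm/kg

331.8 mOsm/kg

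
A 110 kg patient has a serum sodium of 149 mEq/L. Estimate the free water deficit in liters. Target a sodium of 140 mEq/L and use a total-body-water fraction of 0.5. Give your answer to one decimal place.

3.5 L

TBW = 0.5 · 110 = 55 L
Free water deficit = TBW · (Na/140 − 1)
= 55 · (149/140 − 1)
= 55 · 0.0643
= 3.54 L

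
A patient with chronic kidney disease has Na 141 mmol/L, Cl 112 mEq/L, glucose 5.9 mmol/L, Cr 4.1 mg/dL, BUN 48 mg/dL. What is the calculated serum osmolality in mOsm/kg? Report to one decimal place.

305.0 mOsm/kg

Calculated osmolality = 2·Na + glucose + BUN/2.8
= 2·141 + 5.9 + 48/2.8
= 282 + 5.90 + 17.14
= 305.04 mOsm/kg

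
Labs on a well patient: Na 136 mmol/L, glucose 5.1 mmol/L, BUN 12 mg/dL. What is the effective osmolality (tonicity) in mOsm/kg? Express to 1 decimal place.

277.1 mOsm/kg

Effective osmolality excludes urea (freely permeant across cell membranes):
2·Na + glucose
= 2·136 + 5.1
= 272 + 5.1
= 277.1 mOsm/kg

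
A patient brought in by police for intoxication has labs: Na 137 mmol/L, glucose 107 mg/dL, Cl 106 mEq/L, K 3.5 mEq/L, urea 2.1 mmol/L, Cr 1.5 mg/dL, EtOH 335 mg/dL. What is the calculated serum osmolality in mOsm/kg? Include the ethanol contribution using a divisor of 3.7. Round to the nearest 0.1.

Calculated osmolality = 2·Na + glucose/18 + urea + ethanol/3.7
= 2·137 + 107/18 + 2.1 + 335/3.7
= 274 + 5.94 + 2.10 + 90.54
= 372.58 mOsm/kg

372.6 mOsm/kg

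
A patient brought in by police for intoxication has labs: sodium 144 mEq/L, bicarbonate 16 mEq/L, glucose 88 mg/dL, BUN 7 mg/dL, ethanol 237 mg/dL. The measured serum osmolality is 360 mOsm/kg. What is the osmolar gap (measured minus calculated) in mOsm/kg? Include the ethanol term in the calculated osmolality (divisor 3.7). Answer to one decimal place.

Calculated osmolality = 2·Na + glucose/18 + BUN/2.8 + ethanol/3.7
= 2·144 + 88/18 + 7/2.8 + 237/3.7
= 288 + 4.89 + 2.50 + 64.05
= 359.44 mOsm/kg ≈ 359.4 mOsm/kg
Osmolar gap = measured − calculated = 360 − 359.4 = 0.6 mOsm/kg

0.6 mOsm/kg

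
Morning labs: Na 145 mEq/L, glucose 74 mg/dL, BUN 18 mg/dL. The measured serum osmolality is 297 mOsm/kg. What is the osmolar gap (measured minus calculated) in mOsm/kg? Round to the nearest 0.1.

Calculated osmolality = 2·Na + glucose/18 + BUN/2.8
= 2·145 + 74/18 + 18/2.8
= 290 + 4.11 + 6.43
= 300.54 mOsm/kg ≈ 300.5 mOsm/kg
Osmolar gap = measured − calculated = 297 − 300.5 = -3.5 mOsm/kg

-3.5 mOsm/kg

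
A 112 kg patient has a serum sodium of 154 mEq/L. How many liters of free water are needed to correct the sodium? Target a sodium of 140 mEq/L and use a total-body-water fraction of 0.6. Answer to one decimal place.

6.7 L

TBW = 0.6 · 112 = 67.2 L
Free water deficit = TBW · (Na/140 − 1)
= 67.2 · (154/140 − 1)
= 67.2 · 0.1
= 6.72 L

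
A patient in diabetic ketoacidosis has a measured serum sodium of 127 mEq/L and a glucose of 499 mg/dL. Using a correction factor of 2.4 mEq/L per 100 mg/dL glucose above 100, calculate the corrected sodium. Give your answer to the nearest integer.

137 mEq/L

Corrected Na = measured Na + 2.4 · (glucose − 100)/100
= 127 + 2.4 · (499 − 100)/100
= 127 + 9.6
= 136.6 mEq/L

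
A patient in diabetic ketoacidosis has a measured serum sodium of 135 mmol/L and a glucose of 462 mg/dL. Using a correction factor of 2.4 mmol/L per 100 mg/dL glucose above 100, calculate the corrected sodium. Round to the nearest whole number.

Corrected Na = measured Na + 2.4 · (glucose − 100)/100
= 135 + 2.4 · (462 − 100)/100
= 135 + 8.7
= 143.7 mmol/L

144 mmol/L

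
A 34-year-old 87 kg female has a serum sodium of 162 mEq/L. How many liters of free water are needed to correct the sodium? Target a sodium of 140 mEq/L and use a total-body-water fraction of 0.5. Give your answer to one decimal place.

6.8 L

TBW = 0.5 · 87 = 43.5 L
Free water deficit = TBW · (Na/140 − 1)
= 43.5 · (162/140 − 1)
= 43.5 · 0.1571
= 6.83 L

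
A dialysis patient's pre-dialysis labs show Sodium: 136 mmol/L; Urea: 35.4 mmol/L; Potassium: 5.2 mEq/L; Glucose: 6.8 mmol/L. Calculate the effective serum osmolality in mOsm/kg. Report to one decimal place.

278.8 mOsm/kg

Effective osmolality excludes urea (freely permeant across cell membranes):
2·Na + glucose
= 2·136 + 6.8
= 272 + 6.8
= 278.8 mOsm/kg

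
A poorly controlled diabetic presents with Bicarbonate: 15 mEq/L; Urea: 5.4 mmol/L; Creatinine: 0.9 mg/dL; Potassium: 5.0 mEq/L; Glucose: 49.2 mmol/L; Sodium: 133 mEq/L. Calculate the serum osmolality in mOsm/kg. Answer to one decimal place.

Calculated osmolality = 2·Na + glucose + urea
= 2·133 + 49.2 + 5.4
= 266 + 49.20 + 5.40
= 320.6 mOsm/kg

320.6 mOsm/kg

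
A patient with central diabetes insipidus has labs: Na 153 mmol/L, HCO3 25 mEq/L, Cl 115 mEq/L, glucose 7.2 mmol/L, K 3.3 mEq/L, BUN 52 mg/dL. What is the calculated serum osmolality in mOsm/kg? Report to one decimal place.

Calculated osmolality = 2·Na + glucose + BUN/2.8
= 2·153 + 7.2 + 52/2.8
= 306 + 7.20 + 18.57
= 331.77 mOsm/kg

331.8 mOsm/kg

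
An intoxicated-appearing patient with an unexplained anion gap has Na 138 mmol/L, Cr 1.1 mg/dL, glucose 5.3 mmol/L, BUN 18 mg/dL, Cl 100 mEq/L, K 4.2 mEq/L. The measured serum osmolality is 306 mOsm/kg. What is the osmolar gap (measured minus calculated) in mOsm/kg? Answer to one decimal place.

Calculated osmolality = 2·Na + glucose + BUN/2.8
= 2·138 + 5.3 + 18/2.8
= 276 + 5.30 + 6.43
= 287.73 mOsm/kg ≈ 287.7 mOsm/kg
Osmolar gap = measured − calculated = 306 − 287.7 = 18.3 mOsm/kg

18.3 mOsm/kg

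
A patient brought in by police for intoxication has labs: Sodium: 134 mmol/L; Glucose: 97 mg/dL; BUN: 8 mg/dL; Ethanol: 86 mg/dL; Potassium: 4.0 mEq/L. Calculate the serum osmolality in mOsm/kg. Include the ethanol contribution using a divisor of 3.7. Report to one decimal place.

Calculated osmolality = 2·Na + glucose/18 + BUN/2.8 + ethanol/3.7
= 2·134 + 97/18 + 8/2.8 + 86/3.7
= 268 + 5.39 + 2.86 + 23.24
= 299.49 mOsm/kg

299.5 mOsm/kg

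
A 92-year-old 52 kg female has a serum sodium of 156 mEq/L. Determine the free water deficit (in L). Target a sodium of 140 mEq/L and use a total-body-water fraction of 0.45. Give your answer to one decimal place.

2.7 L

TBW = 0.45 · 52 = 23.4 L
Free water deficit = TBW · (Na/140 − 1)
= 23.4 · (156/140 − 1)
= 23.4 · 0.1143
= 2.67 L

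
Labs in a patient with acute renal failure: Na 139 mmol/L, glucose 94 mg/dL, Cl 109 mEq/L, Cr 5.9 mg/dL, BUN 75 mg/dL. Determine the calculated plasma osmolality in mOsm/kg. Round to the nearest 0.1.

310.0 mOsm/kg

Calculated osmolality = 2·Na + glucose/18 + BUN/2.8
= 2·139 + 94/18 + 75/2.8
= 278 + 5.22 + 26.79
= 310.01 mOsm/kg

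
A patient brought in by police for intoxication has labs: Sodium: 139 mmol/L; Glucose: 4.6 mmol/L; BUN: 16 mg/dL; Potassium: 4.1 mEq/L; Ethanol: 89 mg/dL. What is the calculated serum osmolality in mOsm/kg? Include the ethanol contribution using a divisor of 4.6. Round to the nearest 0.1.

Calculated osmolality = 2·Na + glucose + BUN/2.8 + ethanol/4.6
= 2·139 + 4.6 + 16/2.8 + 89/4.6
= 278 + 4.60 + 5.71 + 19.35
= 307.66 mOsm/kg

307.7 mOsm/kg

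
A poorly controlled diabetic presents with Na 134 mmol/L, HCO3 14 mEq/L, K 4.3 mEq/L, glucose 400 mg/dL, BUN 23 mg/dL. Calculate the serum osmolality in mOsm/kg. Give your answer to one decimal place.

Calculated osmolality = 2·Na + glucose/18 + BUN/2.8
= 2·134 + 400/18 + 23/2.8
= 268 + 22.22 + 8.21
= 298.43 mOsm/kg

298.4 mOsm/kg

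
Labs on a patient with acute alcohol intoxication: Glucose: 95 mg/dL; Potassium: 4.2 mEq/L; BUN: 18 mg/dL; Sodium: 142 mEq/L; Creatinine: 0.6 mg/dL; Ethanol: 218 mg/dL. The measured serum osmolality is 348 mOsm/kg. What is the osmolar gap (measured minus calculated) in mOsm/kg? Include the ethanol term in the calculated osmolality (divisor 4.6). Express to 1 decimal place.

4.9 mOsm/kg

Calculated osmolality = 2·Na + glucose/18 + BUN/2.8 + ethanol/4.6
= 2·142 + 95/18 + 18/2.8 + 218/4.6
= 284 + 5.28 + 6.43 + 47.39
= 343.1 mOsm/kg ≈ 343.1 mOsm/kg
Osmolar gap = measured − calculated = 348 − 343.1 = 4.9 mOsm/kg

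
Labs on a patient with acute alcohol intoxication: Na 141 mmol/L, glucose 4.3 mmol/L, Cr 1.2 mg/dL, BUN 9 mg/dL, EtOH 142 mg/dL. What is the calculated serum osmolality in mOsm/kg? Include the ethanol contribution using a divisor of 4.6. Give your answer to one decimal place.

320.4 mOsm/kg

Calculated osmolality = 2·Na + glucose + BUN/2.8 + ethanol/4.6
= 2·141 + 4.3 + 9/2.8 + 142/4.6
= 282 + 4.30 + 3.21 + 30.87
= 320.38 mOsm/kg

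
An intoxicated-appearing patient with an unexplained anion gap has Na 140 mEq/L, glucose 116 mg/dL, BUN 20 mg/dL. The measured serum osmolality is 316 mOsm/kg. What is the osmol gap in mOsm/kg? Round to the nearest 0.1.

Calculated osmolality = 2·Na + glucose/18 + BUN/2.8
= 2·140 + 116/18 + 20/2.8
= 280 + 6.44 + 7.14
= 293.58 mOsm/kg ≈ 293.6 mOsm/kg
Osmolar gap = measured − calculated = 316 − 293.6 = 22.4 mOsm/kg

22.4 mOsm/kg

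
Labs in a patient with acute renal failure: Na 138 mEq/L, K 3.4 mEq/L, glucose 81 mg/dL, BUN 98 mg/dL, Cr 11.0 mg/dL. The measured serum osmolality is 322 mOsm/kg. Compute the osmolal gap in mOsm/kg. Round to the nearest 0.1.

6.5 mOsm/kg

Calculated osmolality = 2·Na + glucose/18 + BUN/2.8
= 2·138 + 81/18 + 98/2.8
= 276 + 4.50 + 35
= 315.5 mOsm/kg ≈ 315.5 mOsm/kg
Osmolar gap = measured − calculated = 322 − 315.5 = 6.5 mOsm/kg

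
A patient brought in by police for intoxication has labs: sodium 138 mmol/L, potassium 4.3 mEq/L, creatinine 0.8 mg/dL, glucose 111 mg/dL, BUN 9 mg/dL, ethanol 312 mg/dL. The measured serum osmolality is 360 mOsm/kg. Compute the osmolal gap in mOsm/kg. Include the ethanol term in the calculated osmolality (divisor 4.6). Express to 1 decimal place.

Calculated osmolality = 2·Na + glucose/18 + BUN/2.8 + ethanol/4.6
= 2·138 + 111/18 + 9/2.8 + 312/4.6
= 276 + 6.17 + 3.21 + 67.83
= 353.21 mOsm/kg ≈ 353.2 mOsm/kg
Osmolar gap = measured − calculated = 360 − 353.2 = 6.8 mOsm/kg

6.8 mOsm/kg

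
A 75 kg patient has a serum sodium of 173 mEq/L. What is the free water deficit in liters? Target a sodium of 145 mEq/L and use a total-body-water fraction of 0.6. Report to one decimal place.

TBW = 0.6 · 75 = 45 L
Free water deficit = TBW · (Na/145 − 1)
= 45 · (173/145 − 1)
= 45 · 0.1931
= 8.69 L

8.7 L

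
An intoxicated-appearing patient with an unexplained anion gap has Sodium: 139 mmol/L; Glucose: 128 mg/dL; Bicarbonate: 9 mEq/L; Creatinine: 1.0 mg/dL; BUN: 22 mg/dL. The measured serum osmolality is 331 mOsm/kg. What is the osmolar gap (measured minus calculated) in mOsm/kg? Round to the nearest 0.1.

38.0 mOsm/kg

Calculated osmolality = 2·Na + glucose/18 + BUN/2.8
= 2·139 + 128/18 + 22/2.8
= 278 + 7.11 + 7.86
= 292.97 mOsm/kg ≈ 293.0 mOsm/kg
Osmolar gap = measured − calculated = 331 − 293.0 = 38.0 mOsm/kg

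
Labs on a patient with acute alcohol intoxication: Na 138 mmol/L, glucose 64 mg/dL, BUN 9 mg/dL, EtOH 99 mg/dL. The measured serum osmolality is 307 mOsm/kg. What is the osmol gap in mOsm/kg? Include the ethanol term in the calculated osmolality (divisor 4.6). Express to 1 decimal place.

Calculated osmolality = 2·Na + glucose/18 + BUN/2.8 + ethanol/4.6
= 2·138 + 64/18 + 9/2.8 + 99/4.6
= 276 + 3.56 + 3.21 + 21.52
= 304.29 mOsm/kg ≈ 304.3 mOsm/kg
Osmolar gap = measured − calculated = 307 − 304.3 = 2.7 mOsm/kg

2.7 mOsm/kg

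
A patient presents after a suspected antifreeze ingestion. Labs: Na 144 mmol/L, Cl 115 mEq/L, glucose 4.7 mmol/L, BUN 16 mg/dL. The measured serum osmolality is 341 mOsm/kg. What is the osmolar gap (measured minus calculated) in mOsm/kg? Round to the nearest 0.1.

Calculated osmolality = 2·Na + glucose + BUN/2.8
= 2·144 + 4.7 + 16/2.8
= 288 + 4.70 + 5.71
= 298.41 mOsm/kg ≈ 298.4 mOsm/kg
Osmolar gap = measured − calculated = 341 − 298.4 = 42.6 mOsm/kg

42.6 mOsm/kg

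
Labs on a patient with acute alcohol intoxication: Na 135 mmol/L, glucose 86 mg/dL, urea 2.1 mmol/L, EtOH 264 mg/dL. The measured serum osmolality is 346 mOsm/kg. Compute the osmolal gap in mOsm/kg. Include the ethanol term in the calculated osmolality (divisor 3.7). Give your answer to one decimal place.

Calculated osmolality = 2·Na + glucose/18 + urea + ethanol/3.7
= 2·135 + 86/18 + 2.1 + 264/3.7
= 270 + 4.78 + 2.10 + 71.35
= 348.23 mOsm/kg ≈ 348.2 mOsm/kg
Osmolar gap = measured − calculated = 346 − 348.2 = -2.2 mOsm/kg

-2.2 mOsm/kg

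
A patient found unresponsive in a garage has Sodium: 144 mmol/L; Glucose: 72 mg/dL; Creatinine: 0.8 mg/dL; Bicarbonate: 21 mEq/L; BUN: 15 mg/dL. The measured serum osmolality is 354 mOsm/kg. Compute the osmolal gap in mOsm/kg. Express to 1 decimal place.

56.6 mOsm/kg

Calculated osmolality = 2·Na + glucose/18 + BUN/2.8
= 2·144 + 72/18 + 15/2.8
= 288 + 4 + 5.36
= 297.36 mOsm/kg ≈ 297.4 mOsm/kg
Osmolar gap = measured − calculated = 354 − 297.4 = 56.6 mOsm/kg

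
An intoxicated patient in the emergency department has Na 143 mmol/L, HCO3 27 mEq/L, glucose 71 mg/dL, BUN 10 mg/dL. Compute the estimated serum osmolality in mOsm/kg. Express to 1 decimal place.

293.5 mOsm/kg

Calculated osmolality = 2·Na + glucose/18 + BUN/2.8
= 2·143 + 71/18 + 10/2.8
= 286 + 3.94 + 3.57
= 293.51 mOsm/kg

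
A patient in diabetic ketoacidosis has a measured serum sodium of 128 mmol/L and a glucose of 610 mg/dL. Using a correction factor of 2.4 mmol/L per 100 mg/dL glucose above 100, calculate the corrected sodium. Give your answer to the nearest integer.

140 mmol/L

Corrected Na = measured Na + 2.4 · (glucose − 100)/100
= 128 + 2.4 · (610 − 100)/100
= 128 + 12.2
= 140.2 mmol/L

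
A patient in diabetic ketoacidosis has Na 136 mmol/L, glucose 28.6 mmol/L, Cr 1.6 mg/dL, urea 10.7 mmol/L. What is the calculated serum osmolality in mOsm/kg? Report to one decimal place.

311.3 mOsm/kg

Calculated osmolality = 2·Na + glucose + urea
= 2·136 + 28.6 + 10.7
= 272 + 28.60 + 10.70
= 311.3 mOsm/kg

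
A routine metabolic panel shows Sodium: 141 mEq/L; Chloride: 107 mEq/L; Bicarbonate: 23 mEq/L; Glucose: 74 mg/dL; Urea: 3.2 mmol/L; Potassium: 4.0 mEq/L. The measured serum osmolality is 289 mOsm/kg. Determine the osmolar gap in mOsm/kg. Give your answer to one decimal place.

Calculated osmolality = 2·Na + glucose/18 + urea
= 2·141 + 74/18 + 3.2
= 282 + 4.11 + 3.20
= 289.31 mOsm/kg ≈ 289.3 mOsm/kg
Osmolar gap = measured − calculated = 289 − 289.3 = -0.3 mOsm/kg

-0.3 mOsm/kg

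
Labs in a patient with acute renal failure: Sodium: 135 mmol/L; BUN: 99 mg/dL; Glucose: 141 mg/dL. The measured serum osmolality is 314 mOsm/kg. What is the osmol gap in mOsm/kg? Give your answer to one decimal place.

Calculated osmolality = 2·Na + glucose/18 + BUN/2.8
= 2·135 + 141/18 + 99/2.8
= 270 + 7.83 + 35.36
= 313.19 mOsm/kg ≈ 313.2 mOsm/kg
Osmolar gap = measured − calculated = 314 − 313.2 = 0.8 mOsm/kg

0.8 mOsm/kg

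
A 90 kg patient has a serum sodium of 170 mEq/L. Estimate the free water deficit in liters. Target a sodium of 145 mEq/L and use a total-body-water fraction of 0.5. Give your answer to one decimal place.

7.8 L

TBW = 0.5 · 90 = 45 L
Free water deficit = TBW · (Na/145 − 1)
= 45 · (170/145 − 1)
= 45 · 0.1724
= 7.76 L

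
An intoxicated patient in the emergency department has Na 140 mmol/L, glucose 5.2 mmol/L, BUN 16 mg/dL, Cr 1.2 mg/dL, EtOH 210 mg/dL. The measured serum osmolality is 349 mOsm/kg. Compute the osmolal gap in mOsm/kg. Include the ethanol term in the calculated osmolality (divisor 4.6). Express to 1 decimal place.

Calculated osmolality = 2·Na + glucose + BUN/2.8 + ethanol/4.6
= 2·140 + 5.2 + 16/2.8 + 210/4.6
= 280 + 5.20 + 5.71 + 45.65
= 336.56 mOsm/kg ≈ 336.6 mOsm/kg
Osmolar gap = measured − calculated = 349 − 336.6 = 12.4 mOsm/kg

12.4 mOsm/kg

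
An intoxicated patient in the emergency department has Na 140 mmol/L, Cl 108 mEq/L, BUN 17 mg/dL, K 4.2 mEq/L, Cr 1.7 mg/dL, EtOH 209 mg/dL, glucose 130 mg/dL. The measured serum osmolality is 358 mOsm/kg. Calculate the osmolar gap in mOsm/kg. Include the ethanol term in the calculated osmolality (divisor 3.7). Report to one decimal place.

Calculated osmolality = 2·Na + glucose/18 + BUN/2.8 + ethanol/3.7
= 2·140 + 130/18 + 17/2.8 + 209/3.7
= 280 + 7.22 + 6.07 + 56.49
= 349.78 mOsm/kg ≈ 349.8 mOsm/kg
Osmolar gap = measured − calculated = 358 − 349.8 = 8.2 mOsm/kg

8.2 mOsm/kg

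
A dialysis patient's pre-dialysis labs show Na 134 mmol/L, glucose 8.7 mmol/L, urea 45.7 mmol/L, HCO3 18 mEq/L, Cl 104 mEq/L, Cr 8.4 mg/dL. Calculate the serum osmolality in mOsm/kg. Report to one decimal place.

322.4 mOsm/kg

Calculated osmolality = 2·Na + glucose + urea
= 2·134 + 8.7 + 45.7
= 268 + 8.70 + 45.70
= 322.4 mOsm/kg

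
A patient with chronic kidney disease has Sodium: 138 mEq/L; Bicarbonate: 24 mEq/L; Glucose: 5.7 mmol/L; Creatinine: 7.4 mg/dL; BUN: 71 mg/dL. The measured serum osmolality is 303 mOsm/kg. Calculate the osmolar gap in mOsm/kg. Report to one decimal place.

-4.1 mOsm/kg

Calculated osmolality = 2·Na + glucose + BUN/2.8
= 2·138 + 5.7 + 71/2.8
= 276 + 5.70 + 25.36
= 307.06 mOsm/kg ≈ 307.1 mOsm/kg
Osmolar gap = measured − calculated = 303 − 307.1 = -4.1 mOsm/kg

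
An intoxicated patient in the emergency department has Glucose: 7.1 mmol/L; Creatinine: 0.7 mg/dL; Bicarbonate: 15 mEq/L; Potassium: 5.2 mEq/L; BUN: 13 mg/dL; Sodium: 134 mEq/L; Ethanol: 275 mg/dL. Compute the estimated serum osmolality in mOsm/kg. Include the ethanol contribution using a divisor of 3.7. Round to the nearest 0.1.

Calculated osmolality = 2·Na + glucose + BUN/2.8 + ethanol/3.7
= 2·134 + 7.1 + 13/2.8 + 275/3.7
= 268 + 7.10 + 4.64 + 74.32
= 354.06 mOsm/kg

354.1 mOsm/kg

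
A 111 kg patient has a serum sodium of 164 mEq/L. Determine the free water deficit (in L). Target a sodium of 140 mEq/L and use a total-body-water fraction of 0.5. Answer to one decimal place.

TBW = 0.5 · 111 = 55.5 L
Free water deficit = TBW · (Na/140 − 1)
= 55.5 · (164/140 − 1)
= 55.5 · 0.1714
= 9.51 L

9.5 L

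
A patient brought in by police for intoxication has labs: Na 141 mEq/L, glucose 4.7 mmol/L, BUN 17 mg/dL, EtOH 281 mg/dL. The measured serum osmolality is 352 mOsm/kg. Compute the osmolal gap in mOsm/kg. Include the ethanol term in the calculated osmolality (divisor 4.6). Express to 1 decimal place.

Calculated osmolality = 2·Na + glucose + BUN/2.8 + ethanol/4.6
= 2·141 + 4.7 + 17/2.8 + 281/4.6
= 282 + 4.70 + 6.07 + 61.09
= 353.86 mOsm/kg ≈ 353.9 mOsm/kg
Osmolar gap = measured − calculated = 352 − 353.9 = -1.9 mOsm/kg

-1.9 mOsm/kg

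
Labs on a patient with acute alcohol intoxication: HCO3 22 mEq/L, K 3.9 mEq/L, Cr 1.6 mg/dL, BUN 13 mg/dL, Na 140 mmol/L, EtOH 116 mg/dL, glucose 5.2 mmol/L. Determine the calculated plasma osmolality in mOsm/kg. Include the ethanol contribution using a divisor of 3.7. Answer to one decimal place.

321.2 mOsm/kg

Calculated osmolality = 2·Na + glucose + BUN/2.8 + ethanol/3.7
= 2·140 + 5.2 + 13/2.8 + 116/3.7
= 280 + 5.20 + 4.64 + 31.35
= 321.19 mOsm/kg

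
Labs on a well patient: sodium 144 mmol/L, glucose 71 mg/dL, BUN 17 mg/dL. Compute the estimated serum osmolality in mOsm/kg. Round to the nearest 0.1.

298.0 mOsm/kg

Calculated osmolality = 2·Na + glucose/18 + BUN/2.8
= 2·144 + 71/18 + 17/2.8
= 288 + 3.94 + 6.07
= 298.01 mOsm/kg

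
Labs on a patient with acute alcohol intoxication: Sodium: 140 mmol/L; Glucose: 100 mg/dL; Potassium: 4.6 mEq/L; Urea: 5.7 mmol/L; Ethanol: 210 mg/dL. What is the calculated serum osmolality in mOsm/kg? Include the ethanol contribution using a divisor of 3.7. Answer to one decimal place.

Calculated osmolality = 2·Na + glucose/18 + urea + ethanol/3.7
= 2·140 + 100/18 + 5.7 + 210/3.7
= 280 + 5.56 + 5.70 + 56.76
= 348.02 mOsm/kg

348.0 mOsm/kg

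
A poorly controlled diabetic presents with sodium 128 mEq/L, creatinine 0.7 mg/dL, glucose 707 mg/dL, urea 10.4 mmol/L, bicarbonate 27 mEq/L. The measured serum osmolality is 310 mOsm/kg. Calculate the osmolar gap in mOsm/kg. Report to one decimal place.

Calculated osmolality = 2·Na + glucose/18 + urea
= 2·128 + 707/18 + 10.4
= 256 + 39.28 + 10.40
= 305.68 mOsm/kg ≈ 305.7 mOsm/kg
Osmolar gap = measured − calculated = 310 − 305.7 = 4.3 mOsm/kg

4.3 mOsm/kg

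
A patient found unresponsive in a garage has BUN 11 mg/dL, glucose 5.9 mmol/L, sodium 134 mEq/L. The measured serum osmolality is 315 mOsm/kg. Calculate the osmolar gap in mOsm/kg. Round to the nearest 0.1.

37.2 mOsm/kg

Calculated osmolality = 2·Na + glucose + BUN/2.8
= 2·134 + 5.9 + 11/2.8
= 268 + 5.90 + 3.93
= 277.83 mOsm/kg ≈ 277.8 mOsm/kg
Osmolar gap = measured − calculated = 315 − 277.8 = 37.2 mOsm/kg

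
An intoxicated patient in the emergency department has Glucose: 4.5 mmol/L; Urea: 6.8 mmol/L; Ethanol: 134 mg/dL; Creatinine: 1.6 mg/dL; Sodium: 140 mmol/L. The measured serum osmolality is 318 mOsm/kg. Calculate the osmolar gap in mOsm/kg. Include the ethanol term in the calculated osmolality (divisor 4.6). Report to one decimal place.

-2.4 mOsm/kg

Calculated osmolality = 2·Na + glucose + urea + ethanol/4.6
= 2·140 + 4.5 + 6.8 + 134/4.6
= 280 + 4.50 + 6.80 + 29.13
= 320.43 mOsm/kg ≈ 320.4 mOsm/kg
Osmolar gap = measured − calculated = 318 − 320.4 = -2.4 mOsm/kg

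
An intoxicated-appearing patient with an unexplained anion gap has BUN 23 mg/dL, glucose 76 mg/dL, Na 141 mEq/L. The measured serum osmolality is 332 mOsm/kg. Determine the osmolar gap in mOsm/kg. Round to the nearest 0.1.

37.6 mOsm/kg

Calculated osmolality = 2·Na + glucose/18 + BUN/2.8
= 2·141 + 76/18 + 23/2.8
= 282 + 4.22 + 8.21
= 294.43 mOsm/kg ≈ 294.4 mOsm/kg
Osmolar gap = measured − calculated = 332 − 294.4 = 37.6 mOsm/kg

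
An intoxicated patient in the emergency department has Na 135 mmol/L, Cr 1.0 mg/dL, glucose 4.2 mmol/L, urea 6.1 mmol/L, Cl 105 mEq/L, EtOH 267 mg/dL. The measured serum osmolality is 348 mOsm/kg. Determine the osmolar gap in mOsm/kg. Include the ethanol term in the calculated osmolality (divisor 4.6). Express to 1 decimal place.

9.7 mOsm/kg

Calculated osmolality = 2·Na + glucose + urea + ethanol/4.6
= 2·135 + 4.2 + 6.1 + 267/4.6
= 270 + 4.20 + 6.10 + 58.04
= 338.34 mOsm/kg ≈ 338.3 mOsm/kg
Osmolar gap = measured − calculated = 348 − 338.3 = 9.7 mOsm/kg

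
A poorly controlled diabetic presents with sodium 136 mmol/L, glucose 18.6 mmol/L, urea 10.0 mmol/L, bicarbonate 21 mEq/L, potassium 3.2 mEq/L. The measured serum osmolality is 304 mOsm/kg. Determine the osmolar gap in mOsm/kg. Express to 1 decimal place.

Calculated osmolality = 2·Na + glucose + urea
= 2·136 + 18.6 + 10
= 272 + 18.60 + 10
= 300.6 mOsm/kg ≈ 300.6 mOsm/kg
Osmolar gap = measured − calculated = 304 − 300.6 = 3.4 mOsm/kg

3.4 mOsm/kg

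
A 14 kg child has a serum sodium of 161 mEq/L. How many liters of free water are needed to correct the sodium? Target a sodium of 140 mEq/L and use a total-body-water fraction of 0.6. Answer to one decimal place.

1.3 L

TBW = 0.6 · 14 = 8.4 L
Free water deficit = TBW · (Na/140 − 1)
= 8.4 · (161/140 − 1)
= 8.4 · 0.15
= 1.26 L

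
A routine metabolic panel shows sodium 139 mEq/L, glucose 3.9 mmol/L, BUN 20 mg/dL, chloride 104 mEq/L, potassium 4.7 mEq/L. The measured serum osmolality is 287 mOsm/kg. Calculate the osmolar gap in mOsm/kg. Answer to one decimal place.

-2.0 mOsm/kg

Calculated osmolality = 2·Na + glucose + BUN/2.8
= 2·139 + 3.9 + 20/2.8
= 278 + 3.90 + 7.14
= 289.04 mOsm/kg ≈ 289.0 mOsm/kg
Osmolar gap = measured − calculated = 287 − 289.0 = -2.0 mOsm/kg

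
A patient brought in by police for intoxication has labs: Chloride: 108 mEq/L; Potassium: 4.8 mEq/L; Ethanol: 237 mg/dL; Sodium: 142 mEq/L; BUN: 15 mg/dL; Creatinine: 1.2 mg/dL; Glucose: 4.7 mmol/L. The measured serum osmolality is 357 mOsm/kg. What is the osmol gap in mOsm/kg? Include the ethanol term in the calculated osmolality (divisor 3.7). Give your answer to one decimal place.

Calculated osmolality = 2·Na + glucose + BUN/2.8 + ethanol/3.7
= 2·142 + 4.7 + 15/2.8 + 237/3.7
= 284 + 4.70 + 5.36 + 64.05
= 358.11 mOsm/kg ≈ 358.1 mOsm/kg
Osmolar gap = measured − calculated = 357 − 358.1 = -1.1 mOsm/kg

-1.1 mOsm/kg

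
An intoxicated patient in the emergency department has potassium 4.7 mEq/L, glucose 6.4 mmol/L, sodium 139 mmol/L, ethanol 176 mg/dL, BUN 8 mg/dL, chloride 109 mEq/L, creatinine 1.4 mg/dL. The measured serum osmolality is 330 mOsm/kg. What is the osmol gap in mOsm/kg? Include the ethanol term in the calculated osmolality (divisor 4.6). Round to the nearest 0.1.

4.5 mOsm/kg

Calculated osmolality = 2·Na + glucose + BUN/2.8 + ethanol/4.6
= 2·139 + 6.4 + 8/2.8 + 176/4.6
= 278 + 6.40 + 2.86 + 38.26
= 325.52 mOsm/kg ≈ 325.5 mOsm/kg
Osmolar gap = measured − calculated = 330 − 325.5 = 4.5 mOsm/kg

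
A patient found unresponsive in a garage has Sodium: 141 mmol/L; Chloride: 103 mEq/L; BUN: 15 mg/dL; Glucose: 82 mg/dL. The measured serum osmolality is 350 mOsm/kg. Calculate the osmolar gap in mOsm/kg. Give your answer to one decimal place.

Calculated osmolality = 2·Na + glucose/18 + BUN/2.8
= 2·141 + 82/18 + 15/2.8
= 282 + 4.56 + 5.36
= 291.92 mOsm/kg ≈ 291.9 mOsm/kg
Osmolar gap = measured − calculated = 350 − 291.9 = 58.1 mOsm/kg

58.1 mOsm/kg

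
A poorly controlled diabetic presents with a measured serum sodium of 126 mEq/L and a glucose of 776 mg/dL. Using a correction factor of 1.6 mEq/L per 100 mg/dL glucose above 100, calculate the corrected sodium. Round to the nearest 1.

137 mEq/L

Corrected Na = measured Na + 1.6 · (glucose − 100)/100
= 126 + 1.6 · (776 − 100)/100
= 126 + 10.8
= 136.8 mEq/L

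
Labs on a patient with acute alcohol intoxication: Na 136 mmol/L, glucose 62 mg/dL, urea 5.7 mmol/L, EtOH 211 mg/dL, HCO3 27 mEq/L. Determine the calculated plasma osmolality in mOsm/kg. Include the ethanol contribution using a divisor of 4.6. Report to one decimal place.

Calculated osmolality = 2·Na + glucose/18 + urea + ethanol/4.6
= 2·136 + 62/18 + 5.7 + 211/4.6
= 272 + 3.44 + 5.70 + 45.87
= 327.01 mOsm/kg

327.0 mOsm/kg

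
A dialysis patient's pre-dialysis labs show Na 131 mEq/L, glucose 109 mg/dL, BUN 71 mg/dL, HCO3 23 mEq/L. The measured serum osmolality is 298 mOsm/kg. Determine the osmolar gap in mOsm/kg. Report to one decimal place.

Calculated osmolality = 2·Na + glucose/18 + BUN/2.8
= 2·131 + 109/18 + 71/2.8
= 262 + 6.06 + 25.36
= 293.42 mOsm/kg ≈ 293.4 mOsm/kg
Osmolar gap = measured − calculated = 298 − 293.4 = 4.6 mOsm/kg

4.6 mOsm/kg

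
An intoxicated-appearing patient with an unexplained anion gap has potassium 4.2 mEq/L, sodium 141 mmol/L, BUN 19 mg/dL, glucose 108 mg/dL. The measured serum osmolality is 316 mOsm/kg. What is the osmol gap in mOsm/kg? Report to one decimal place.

Calculated osmolality = 2·Na + glucose/18 + BUN/2.8
= 2·141 + 108/18 + 19/2.8
= 282 + 6 + 6.79
= 294.79 mOsm/kg ≈ 294.8 mOsm/kg
Osmolar gap = measured − calculated = 316 − 294.8 = 21.2 mOsm/kg

21.2 mOsm/kg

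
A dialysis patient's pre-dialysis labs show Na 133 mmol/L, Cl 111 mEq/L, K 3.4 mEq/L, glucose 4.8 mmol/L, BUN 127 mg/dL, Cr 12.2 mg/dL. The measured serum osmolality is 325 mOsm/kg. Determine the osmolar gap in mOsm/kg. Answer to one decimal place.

Calculated osmolality = 2·Na + glucose + BUN/2.8
= 2·133 + 4.8 + 127/2.8
= 266 + 4.80 + 45.36
= 316.16 mOsm/kg ≈ 316.2 mOsm/kg
Osmolar gap = measured − calculated = 325 − 316.2 = 8.8 mOsm/kg

8.8 mOsm/kg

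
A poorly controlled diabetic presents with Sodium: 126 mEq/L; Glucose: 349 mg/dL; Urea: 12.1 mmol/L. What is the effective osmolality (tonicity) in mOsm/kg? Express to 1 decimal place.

Effective osmolality excludes urea (freely permeant across cell membranes):
2·Na + glucose/18
= 2·126 + 349/18
= 252 + 19.39
= 271.39 mOsm/kg

271.4 mOsm/kg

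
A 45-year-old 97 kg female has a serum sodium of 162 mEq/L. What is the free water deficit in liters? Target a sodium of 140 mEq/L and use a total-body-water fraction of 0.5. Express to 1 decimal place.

TBW = 0.5 · 97 = 48.5 L
Free water deficit = TBW · (Na/140 − 1)
= 48.5 · (162/140 − 1)
= 48.5 · 0.1571
= 7.62 L

7.6 L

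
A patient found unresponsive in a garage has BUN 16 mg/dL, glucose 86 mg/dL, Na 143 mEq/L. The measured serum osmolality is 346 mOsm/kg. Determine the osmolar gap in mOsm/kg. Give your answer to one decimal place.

Calculated osmolality = 2·Na + glucose/18 + BUN/2.8
= 2·143 + 86/18 + 16/2.8
= 286 + 4.78 + 5.71
= 296.49 mOsm/kg ≈ 296.5 mOsm/kg
Osmolar gap = measured − calculated = 346 − 296.5 = 49.5 mOsm/kg

49.5 mOsm/kg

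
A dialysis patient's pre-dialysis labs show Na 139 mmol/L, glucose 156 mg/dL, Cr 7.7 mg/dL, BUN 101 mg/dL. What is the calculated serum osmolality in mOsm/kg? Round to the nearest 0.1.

Calculated osmolality = 2·Na + glucose/18 + BUN/2.8
= 2·139 + 156/18 + 101/2.8
= 278 + 8.67 + 36.07
= 322.74 mOsm/kg

322.7 mOsm/kg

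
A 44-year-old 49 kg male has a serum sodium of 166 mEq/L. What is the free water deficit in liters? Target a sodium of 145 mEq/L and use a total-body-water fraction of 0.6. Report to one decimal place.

TBW = 0.6 · 49 = 29.4 L
Free water deficit = TBW · (Na/145 − 1)
= 29.4 · (166/145 − 1)
= 29.4 · 0.1448
= 4.26 L

4.3 L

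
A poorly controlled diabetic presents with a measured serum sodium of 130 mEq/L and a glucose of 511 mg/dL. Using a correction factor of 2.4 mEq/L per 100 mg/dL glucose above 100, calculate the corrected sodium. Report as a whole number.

140 mEq/L

Corrected Na = measured Na + 2.4 · (glucose − 100)/100
= 130 + 2.4 · (511 − 100)/100
= 130 + 9.9
= 139.9 mEq/L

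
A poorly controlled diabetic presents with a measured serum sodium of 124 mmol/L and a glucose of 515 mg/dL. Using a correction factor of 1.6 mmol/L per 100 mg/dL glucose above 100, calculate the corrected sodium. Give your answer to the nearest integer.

Corrected Na = measured Na + 1.6 · (glucose − 100)/100
= 124 + 1.6 · (515 − 100)/100
= 124 + 6.6
= 130.6 mmol/L

131 mmol/L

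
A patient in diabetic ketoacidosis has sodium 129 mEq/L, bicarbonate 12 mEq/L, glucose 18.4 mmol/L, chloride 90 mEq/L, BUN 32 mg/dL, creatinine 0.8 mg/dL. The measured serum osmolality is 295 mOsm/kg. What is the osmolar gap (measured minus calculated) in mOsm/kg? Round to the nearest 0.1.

Calculated osmolality = 2·Na + glucose + BUN/2.8
= 2·129 + 18.4 + 32/2.8
= 258 + 18.40 + 11.43
= 287.83 mOsm/kg ≈ 287.8 mOsm/kg
Osmolar gap = measured − calculated = 295 − 287.8 = 7.2 mOsm/kg

7.2 mOsm/kg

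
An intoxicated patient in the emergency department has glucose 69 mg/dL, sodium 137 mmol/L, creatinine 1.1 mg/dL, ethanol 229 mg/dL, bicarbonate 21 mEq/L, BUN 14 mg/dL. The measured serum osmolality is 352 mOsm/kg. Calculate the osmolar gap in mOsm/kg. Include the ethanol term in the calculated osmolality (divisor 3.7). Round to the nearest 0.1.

Calculated osmolality = 2·Na + glucose/18 + BUN/2.8 + ethanol/3.7
= 2·137 + 69/18 + 14/2.8 + 229/3.7
= 274 + 3.83 + 5 + 61.89
= 344.72 mOsm/kg ≈ 344.7 mOsm/kg
Osmolar gap = measured − calculated = 352 − 344.7 = 7.3 mOsm/kg

7.3 mOsm/kg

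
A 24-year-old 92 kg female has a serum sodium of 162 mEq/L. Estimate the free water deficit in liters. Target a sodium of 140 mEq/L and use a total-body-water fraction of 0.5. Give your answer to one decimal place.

7.2 L

TBW = 0.5 · 92 = 46 L
Free water deficit = TBW · (Na/140 − 1)
= 46 · (162/140 − 1)
= 46 · 0.1571
= 7.23 L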